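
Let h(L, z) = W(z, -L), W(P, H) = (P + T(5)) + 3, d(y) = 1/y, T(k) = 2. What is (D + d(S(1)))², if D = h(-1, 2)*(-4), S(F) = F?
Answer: 729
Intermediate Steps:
W(P, H) = 5 + P (W(P, H) = (P + 2) + 3 = (2 + P) + 3 = 5 + P)
h(L, z) = 5 + z
D = -28 (D = (5 + 2)*(-4) = 7*(-4) = -28)
(D + d(S(1)))² = (-28 + 1/1)² = (-28 + 1)² = (-27)² = 729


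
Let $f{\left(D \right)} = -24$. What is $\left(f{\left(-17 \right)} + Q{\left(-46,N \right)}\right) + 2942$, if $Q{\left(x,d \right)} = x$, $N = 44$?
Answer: $2872$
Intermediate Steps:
$\left(f{\left(-17 \right)} + Q{\left(-46,N \right)}\right) + 2942 = \left(-24 - 46\right) + 2942 = -70 + 2942 = 2872$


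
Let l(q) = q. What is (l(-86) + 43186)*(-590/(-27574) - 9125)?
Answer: -5422242048000/13787 ≈ -3.9329e+8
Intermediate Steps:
(l(-86) + 43186)*(-590/(-27574) - 9125) = (-86 + 43186)*(-590/(-27574) - 9125) = 43100*(-590*(-1/27574) - 9125) = 43100*(295/13787 - 9125) = 43100*(-125806080/13787) = -5422242048000/13787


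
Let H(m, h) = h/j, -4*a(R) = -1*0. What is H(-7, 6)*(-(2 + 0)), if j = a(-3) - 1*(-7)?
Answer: -12/7 ≈ -1.7143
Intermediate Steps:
a(R) = 0 (a(R) = -(-1)*0/4 = -¼*0 = 0)
j = 7 (j = 0 - 1*(-7) = 0 + 7 = 7)
H(m, h) = h/7
H(-7, 6)*(-(2 + 0)) = ((⅐)*6)*(-(2 + 0)) = 6*(-1*2)/7 = (6/7)*(-2) = -12/7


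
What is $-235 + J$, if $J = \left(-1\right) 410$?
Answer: $-645$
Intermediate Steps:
$J = -410$
$-235 + J = -235 - 410 = -645$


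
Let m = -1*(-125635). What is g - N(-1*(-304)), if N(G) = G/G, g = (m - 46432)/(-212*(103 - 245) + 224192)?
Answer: -175093/254296 ≈ -0.68854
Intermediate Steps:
m = 125635
g = 79203/254296 (g = (125635 - 46432)/(-212*(103 - 245) + 224192) = 79203/(-212*(-142) + 224192) = 79203/(30104 + 224192) = 79203/254296 ≈ 0.31146)
N(G) = 1
g - N(-1*(-304)) = 79203/254296 - 1*1 = 79203/254296 - 1 = -175093/254296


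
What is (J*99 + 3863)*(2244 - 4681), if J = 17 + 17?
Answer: -17617073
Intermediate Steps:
J = 34
(J*99 + 3863)*(2244 - 4681) = (34*99 + 3863)*(2244 - 4681) = (3366 + 3863)*(-2437) = 7229*(-2437) = -17617073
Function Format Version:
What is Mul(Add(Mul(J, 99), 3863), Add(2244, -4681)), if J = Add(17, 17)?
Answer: -17617073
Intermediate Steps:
J = 34
Mul(Add(Mul(J, 99), 3863), Add(2244, -4681)) = Mul(Add(Mul(34, 99), 3863), Add(2244, -4681)) = Mul(Add(3366, 3863), -2437) = Mul(7229, -2437) = -17617073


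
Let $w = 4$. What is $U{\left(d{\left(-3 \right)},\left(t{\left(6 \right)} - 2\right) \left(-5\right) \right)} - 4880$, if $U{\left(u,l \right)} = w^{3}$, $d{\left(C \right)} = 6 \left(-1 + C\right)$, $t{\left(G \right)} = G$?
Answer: $-4816$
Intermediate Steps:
$d{\left(C \right)} = -6 + 6 C$
$U{\left(u,l \right)} = 64$ ($U{\left(u,l \right)} = 4^{3} = 64$)
$U{\left(d{\left(-3 \right)},\left(t{\left(6 \right)} - 2\right) \left(-5\right) \right)} - 4880 = 64 - 4880 = -4816$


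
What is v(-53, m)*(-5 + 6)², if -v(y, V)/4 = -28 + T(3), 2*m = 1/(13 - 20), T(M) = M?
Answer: 100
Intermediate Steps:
m = -1/14 (m = 1/(2*(13 - 20)) = (½)/(-7) = (½)*(-⅐) = -1/14 ≈ -0.071429)
v(y, V) = 100 (v(y, V) = -4*(-28 + 3) = -4*(-25) = 100)
v(-53, m)*(-5 + 6)² = 100*(-5 + 6)² = 100*1² = 100*1 = 100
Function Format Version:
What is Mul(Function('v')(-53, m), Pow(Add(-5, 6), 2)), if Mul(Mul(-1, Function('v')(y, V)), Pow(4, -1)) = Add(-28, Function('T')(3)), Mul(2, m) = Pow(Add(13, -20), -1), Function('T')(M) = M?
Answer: 100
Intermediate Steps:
m = Rational(-1, 14) (m = Mul(Rational(1, 2), Pow(Add(13, -20), -1)) = Mul(Rational(1, 2), Pow(-7, -1)) = Mul(Rational(1, 2), Rational(-1, 7)) = Rational(-1, 14) ≈ -0.071429)
Function('v')(y, V) = 100 (Function('v')(y, V) = Mul(-4, Add(-28, 3)) = Mul(-4, -25) = 100)
Mul(Function('v')(-53, m), Pow(Add(-5, 6), 2)) = Mul(100, Pow(Add(-5, 6), 2)) = Mul(100, Pow(1, 2)) = Mul(100, 1) = 100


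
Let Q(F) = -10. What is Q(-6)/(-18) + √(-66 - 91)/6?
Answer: 5/9 + I*√157/6 ≈ 0.55556 + 2.0883*I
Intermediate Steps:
Q(-6)/(-18) + √(-66 - 91)/6 = -10/(-18) + √(-66 - 91)/6 = -10*(-1/18) + √(-157)*(⅙) = 5/9 + (I*√157)*(⅙) = 5/9 + I*√157/6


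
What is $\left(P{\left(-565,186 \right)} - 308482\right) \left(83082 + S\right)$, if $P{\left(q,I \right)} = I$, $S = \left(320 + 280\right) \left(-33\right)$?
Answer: $-19509587472$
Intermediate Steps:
$S = -19800$ ($S = 600 \left(-33\right) = -19800$)
$\left(P{\left(-565,186 \right)} - 308482\right) \left(83082 + S\right) = \left(186 - 308482\right) \left(83082 - 19800\right) = \left(-308296\right) 63282 = -19509587472$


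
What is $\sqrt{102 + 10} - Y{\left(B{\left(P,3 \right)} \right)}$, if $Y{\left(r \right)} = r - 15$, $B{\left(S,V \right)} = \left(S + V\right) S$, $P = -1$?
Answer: $17 + 4 \sqrt{7} \approx 27.583$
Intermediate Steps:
$B{\left(S,V \right)} = S \left(S + V\right)$
$Y{\left(r \right)} = -15 + r$
$\sqrt{102 + 10} - Y{\left(B{\left(P,3 \right)} \right)} = \sqrt{102 + 10} - \left(-15 - \left(-1 + 3\right)\right) = \sqrt{112} - \left(-15 - 2\right) = 4 \sqrt{7} - \left(-15 - 2\right) = 4 \sqrt{7} - -17 = 4 \sqrt{7} + 17 = 17 + 4 \sqrt{7}$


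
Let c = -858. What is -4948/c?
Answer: 2474/429 ≈ 5.7669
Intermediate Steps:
-4948/c = -4948/(-858) = -4948*(-1/858) = 2474/429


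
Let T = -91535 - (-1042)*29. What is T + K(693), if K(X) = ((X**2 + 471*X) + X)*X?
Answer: 559428768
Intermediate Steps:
K(X) = X*(X**2 + 472*X) (K(X) = (X**2 + 472*X)*X = X*(X**2 + 472*X))
T = -61317 (T = -91535 - 1*(-30218) = -91535 + 30218 = -61317)
T + K(693) = -61317 + 693**2*(472 + 693) = -61317 + 480249*1165 = -61317 + 559490085 = 559428768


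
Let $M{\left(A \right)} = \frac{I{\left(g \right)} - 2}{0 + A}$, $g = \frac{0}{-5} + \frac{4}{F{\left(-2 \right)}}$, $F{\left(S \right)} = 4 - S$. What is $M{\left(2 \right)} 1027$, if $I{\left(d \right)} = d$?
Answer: $- \frac{2054}{3} \approx -684.67$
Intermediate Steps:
$g = \frac{2}{3}$ ($g = \frac{0}{-5} + \frac{4}{4 - -2} = 0 \left(- \frac{1}{5}\right) + \frac{4}{4 + 2} = 0 + \frac{4}{6} = 0 + 4 \cdot \frac{1}{6} = 0 + \frac{2}{3} = \frac{2}{3} \approx 0.66667$)
$M{\left(A \right)} = - \frac{4}{3 A}$ ($M{\left(A \right)} = \frac{\frac{2}{3} - 2}{0 + A} = - \frac{4}{3 A}$)
$M{\left(2 \right)} 1027 = - \frac{4}{3 \cdot 2} \cdot 1027 = \left(- \frac{4}{3}\right) \frac{1}{2} \cdot 1027 = \left(- \frac{2}{3}\right) 1027 = - \frac{2054}{3}$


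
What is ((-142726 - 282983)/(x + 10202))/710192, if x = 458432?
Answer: -425709/332820117728 ≈ -1.2791e-6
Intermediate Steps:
((-142726 - 282983)/(x + 10202))/710192 = ((-142726 - 282983)/(458432 + 10202))/710192 = -425709/468634*(1/710192) = -425709*1/468634*(1/710192) = -425709/468634*1/710192 = -425709/332820117728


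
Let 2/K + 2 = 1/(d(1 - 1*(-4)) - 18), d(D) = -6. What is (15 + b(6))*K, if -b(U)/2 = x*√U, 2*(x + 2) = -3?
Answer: -720/49 - 48*√6/7 ≈ -31.490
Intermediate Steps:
x = -7/2 (x = -2 + (½)*(-3) = -2 - 3/2 = -7/2 ≈ -3.5000)
K = -48/49 (K = 2/(-2 + 1/(-6 - 18)) = 2/(-2 + 1/(-24)) = 2/(-2 - 1/24) = 2/(-49/24) = 2*(-24/49) = -48/49 ≈ -0.97959)
b(U) = 7*√U (b(U) = -(-7)*√U = 7*√U)
(15 + b(6))*K = (15 + 7*√6)*(-48/49) = -720/49 - 48*√6/7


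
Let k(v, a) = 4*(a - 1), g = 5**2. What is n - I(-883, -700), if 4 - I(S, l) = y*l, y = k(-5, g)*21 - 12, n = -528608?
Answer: -1931412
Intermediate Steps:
g = 25
k(v, a) = -4 + 4*a (k(v, a) = 4*(-1 + a) = -4 + 4*a)
y = 2004 (y = (-4 + 4*25)*21 - 12 = (-4 + 100)*21 - 12 = 96*21 - 12 = 2016 - 12 = 2004)
I(S, l) = 4 - 2004*l
n - I(-883, -700) = -528608 - (4 - 2004*(-700)) = -528608 - (4 + 1402800) = -528608 - 1*1402804 = -528608 - 1402804 = -1931412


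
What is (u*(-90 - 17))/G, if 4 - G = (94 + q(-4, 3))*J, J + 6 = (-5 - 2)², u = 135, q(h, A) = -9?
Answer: 4815/1217 ≈ 3.9565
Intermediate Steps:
J = 43 (J = -6 + (-5 - 2)² = -6 + (-7)² = -6 + 49 = 43)
G = -3651 (G = 4 - (94 - 9)*43 = 4 - 85*43 = 4 - 1*3655 = 4 - 3655 = -3651)
(u*(-90 - 17))/G = (135*(-90 - 17))/(-3651) = (135*(-107))*(-1/3651) = -14445*(-1/3651) = 4815/1217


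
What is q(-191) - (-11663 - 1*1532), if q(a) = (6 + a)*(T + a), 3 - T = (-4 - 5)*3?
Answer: 42980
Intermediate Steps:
T = 30 (T = 3 - (-4 - 5)*3 = 3 - (-9)*3 = 3 - 1*(-27) = 3 + 27 = 30)
q(a) = (6 + a)*(30 + a)
q(-191) - (-11663 - 1*1532) = (180 + (-191)² + 36*(-191)) - (-11663 - 1*1532) = (180 + 36481 - 6876) - (-11663 - 1532) = 29785 - 1*(-13195) = 29785 + 13195 = 42980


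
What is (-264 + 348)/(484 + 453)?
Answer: 84/937 ≈ 0.089648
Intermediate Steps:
(-264 + 348)/(484 + 453) = 84/937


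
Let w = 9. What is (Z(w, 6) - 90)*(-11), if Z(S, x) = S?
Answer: 891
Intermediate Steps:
(Z(w, 6) - 90)*(-11) = (9 - 90)*(-11) = -81*(-11) = 891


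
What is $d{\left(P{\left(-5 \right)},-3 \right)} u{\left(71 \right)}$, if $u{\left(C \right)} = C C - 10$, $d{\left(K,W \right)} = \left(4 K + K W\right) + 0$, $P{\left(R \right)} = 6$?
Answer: $30186$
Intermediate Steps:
$d{\left(K,W \right)} = 4 K + K W$
$u{\left(C \right)} = -10 + C^{2}$ ($u{\left(C \right)} = C^{2} - 10 = -10 + C^{2}$)
$d{\left(P{\left(-5 \right)},-3 \right)} u{\left(71 \right)} = 6 \left(4 - 3\right) \left(-10 + 71^{2}\right) = 6 \cdot 1 \left(-10 + 5041\right) = 6 \cdot 5031 = 30186$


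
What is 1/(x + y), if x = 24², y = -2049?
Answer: -1/1473 ≈ -0.00067889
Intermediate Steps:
x = 576
1/(x + y) = 1/(576 - 2049) = 1/(-1473) = -1/1473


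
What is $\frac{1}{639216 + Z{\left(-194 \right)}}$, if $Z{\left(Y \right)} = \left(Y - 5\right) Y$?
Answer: $\frac{1}{677822} \approx 1.4753 \cdot 10^{-6}$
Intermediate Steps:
$Z{\left(Y \right)} = Y \left(-5 + Y\right)$ ($Z{\left(Y \right)} = \left(-5 + Y\right) Y = Y \left(-5 + Y\right)$)
$\frac{1}{639216 + Z{\left(-194 \right)}} = \frac{1}{639216 - 194 \left(-5 - 194\right)} = \frac{1}{639216 - -38606} = \frac{1}{639216 + 38606} = \frac{1}{677822}$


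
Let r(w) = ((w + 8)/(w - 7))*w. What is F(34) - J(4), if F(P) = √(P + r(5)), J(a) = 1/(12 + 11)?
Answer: -1/23 + √6/2 ≈ 1.1813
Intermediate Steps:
r(w) = w*(8 + w)/(-7 + w) (r(w) = ((8 + w)/(-7 + w))*w = w*(8 + w)/(-7 + w))
J(a) = 1/23
F(P) = √(-65/2 + P) (F(P) = √(P + 5*(8 + 5)/(-7 + 5)) = √(P + 5*13/(-2)) = √(P + 5*(-½)*13) = √(P - 65/2) = √(-65/2 + P))
F(34) - J(4) = √(-130 + 4*34)/2 - 1*1/23 = √(-130 + 136)/2 - 1/23 = √6/2 - 1/23 = -1/23 + √6/2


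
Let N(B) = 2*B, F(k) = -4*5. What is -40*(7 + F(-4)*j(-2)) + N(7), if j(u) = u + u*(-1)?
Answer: -266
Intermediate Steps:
F(k) = -20
j(u) = 0 (j(u) = u - u = 0)
-40*(7 + F(-4)*j(-2)) + N(7) = -40*(7 - 20*0) + 2*7 = -40*(7 + 0) + 14 = -40*7 + 14 = -280 + 14 = -266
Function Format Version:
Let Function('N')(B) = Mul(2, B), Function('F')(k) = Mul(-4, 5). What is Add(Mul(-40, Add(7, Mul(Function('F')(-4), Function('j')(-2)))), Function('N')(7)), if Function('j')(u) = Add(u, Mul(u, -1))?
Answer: -266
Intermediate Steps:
Function('F')(k) = -20
Function('j')(u) = 0 (Function('j')(u) = Add(u, Mul(-1, u)) = 0)
Add(Mul(-40, Add(7, Mul(Function('F')(-4), Function('j')(-2)))), Function('N')(7)) = Add(Mul(-40, Add(7, Mul(-20, 0))), Mul(2, 7)) = Add(Mul(-40, Add(7, 0)), 14) = Add(Mul(-40, 7), 14) = Add(-280, 14) = -266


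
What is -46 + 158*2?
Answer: 270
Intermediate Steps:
-46 + 158*2 = -46 + 316 = 270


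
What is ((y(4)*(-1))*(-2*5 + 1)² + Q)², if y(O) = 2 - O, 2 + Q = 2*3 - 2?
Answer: 26896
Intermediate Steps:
Q = 2 (Q = -2 + (2*3 - 2) = -2 + (6 - 2) = -2 + 4 = 2)
((y(4)*(-1))*(-2*5 + 1)² + Q)² = (((2 - 1*4)*(-1))*(-2*5 + 1)² + 2)² = (((2 - 4)*(-1))*(-10 + 1)² + 2)² = (-2*(-1)*(-9)² + 2)² = (2*81 + 2)² = (162 + 2)² = 164² = 26896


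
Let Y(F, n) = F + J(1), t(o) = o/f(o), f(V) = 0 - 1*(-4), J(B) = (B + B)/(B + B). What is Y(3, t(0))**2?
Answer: 16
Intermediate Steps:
J(B) = 1 (J(B) = (2*B)/((2*B)) = (2*B)*(1/(2*B)) = 1)
f(V) = 4 (f(V) = 0 + 4 = 4)
t(o) = o/4
Y(F, n) = 1 + F (Y(F, n) = F + 1 = 1 + F)
Y(3, t(0))**2 = (1 + 3)**2 = 4**2 = 16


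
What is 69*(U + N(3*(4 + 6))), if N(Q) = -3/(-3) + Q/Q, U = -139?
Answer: -9453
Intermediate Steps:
N(Q) = 2 (N(Q) = -3*(-1/3) + 1 = 1 + 1 = 2)
69*(U + N(3*(4 + 6))) = 69*(-139 + 2) = 69*(-137) = -9453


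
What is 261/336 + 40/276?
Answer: 7123/7728 ≈ 0.92171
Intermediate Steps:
261/336 + 40/276 = 261*(1/336) + 40*(1/276) = 87/112 + 10/69 = 7123/7728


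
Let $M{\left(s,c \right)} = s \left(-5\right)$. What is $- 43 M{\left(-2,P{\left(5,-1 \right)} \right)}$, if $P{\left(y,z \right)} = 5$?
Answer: $-430$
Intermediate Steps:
$M{\left(s,c \right)} = - 5 s$
$- 43 M{\left(-2,P{\left(5,-1 \right)} \right)} = - 43 \left(\left(-5\right) \left(-2\right)\right) = \left(-43\right) 10 = -430$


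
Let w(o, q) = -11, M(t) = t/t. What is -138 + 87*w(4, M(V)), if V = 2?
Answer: -1095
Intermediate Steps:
M(t) = 1
-138 + 87*w(4, M(V)) = -138 + 87*(-11) = -138 - 957 = -1095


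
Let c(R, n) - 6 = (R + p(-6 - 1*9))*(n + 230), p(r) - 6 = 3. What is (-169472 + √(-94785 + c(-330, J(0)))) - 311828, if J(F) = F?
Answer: -481300 + 7*I*√3441 ≈ -4.813e+5 + 410.62*I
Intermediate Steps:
p(r) = 9 (p(r) = 6 + 3 = 9)
c(R, n) = 6 + (9 + R)*(230 + n) (c(R, n) = 6 + (R + 9)*(n + 230) = 6 + (9 + R)*(230 + n))
(-169472 + √(-94785 + c(-330, J(0)))) - 311828 = (-169472 + √(-94785 + (2076 + 9*0 + 230*(-330) - 330*0))) - 311828 = (-169472 + √(-94785 + (2076 + 0 - 75900 + 0))) - 311828 = (-169472 + √(-94785 - 73824)) - 311828 = (-169472 + √(-168609)) - 311828 = (-169472 + 7*I*√3441) - 311828 = -481300 + 7*I*√3441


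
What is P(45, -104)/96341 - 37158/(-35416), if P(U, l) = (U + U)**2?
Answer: 1933354239/1706006428 ≈ 1.1333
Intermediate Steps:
P(U, l) = 4*U**2 (P(U, l) = (2*U)**2 = 4*U**2)
P(45, -104)/96341 - 37158/(-35416) = (4*45**2)/96341 - 37158/(-35416) = (4*2025)*(1/96341) - 37158*(-1/35416) = 8100*(1/96341) + 18579/17708 = 8100/96341 + 18579/17708 = 1933354239/1706006428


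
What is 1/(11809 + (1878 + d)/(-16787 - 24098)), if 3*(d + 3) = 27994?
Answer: 122655/1448399276 ≈ 8.4683e-5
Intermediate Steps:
d = 27985/3 (d = -3 + (1/3)*27994 = -3 + 27994/3 = 27985/3 ≈ 9328.3)
1/(11809 + (1878 + d)/(-16787 - 24098)) = 1/(11809 + (1878 + 27985/3)/(-16787 - 24098)) = 1/(11809 + (33619/3)/(-40885)) = 1/(11809 + (33619/3)*(-1/40885)) = 1/(11809 - 33619/122655) = 1/(1448399276/122655) = 122655/1448399276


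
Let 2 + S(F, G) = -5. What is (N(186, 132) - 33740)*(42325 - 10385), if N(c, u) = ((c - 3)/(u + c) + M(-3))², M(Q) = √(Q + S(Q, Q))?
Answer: -3028002062815/2809 + 1948340*I*√10/53 ≈ -1.078e+9 + 1.1625e+5*I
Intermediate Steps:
S(F, G) = -7 (S(F, G) = -2 - 5 = -7)
M(Q) = √(-7 + Q) (M(Q) = √(Q - 7) = √(-7 + Q))
N(c, u) = (I*√10 + (-3 + c)/(c + u))² (N(c, u) = ((c - 3)/(u + c) + √(-7 - 3))² = ((-3 + c)/(c + u) + √(-10))² = ((-3 + c)/(c + u) + I*√10)² = (I*√10 + (-3 + c)/(c + u))²)
(N(186, 132) - 33740)*(42325 - 10385) = ((-3 + 186 + I*186*√10 + I*132*√10)²/(186 + 132)² - 33740)*(42325 - 10385) = ((-3 + 186 + 186*I*√10 + 132*I*√10)²/318² - 33740)*31940 = ((183 + 318*I*√10)²/101124 - 33740)*31940 = (-33740 + (183 + 318*I*√10)²/101124)*31940 = -1077655600 + 7985*(183 + 318*I*√10)²/25281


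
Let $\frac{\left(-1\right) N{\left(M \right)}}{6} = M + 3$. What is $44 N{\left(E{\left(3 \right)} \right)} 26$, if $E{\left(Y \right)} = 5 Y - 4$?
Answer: $-96096$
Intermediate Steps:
$E{\left(Y \right)} = -4 + 5 Y$
$N{\left(M \right)} = -18 - 6 M$ ($N{\left(M \right)} = - 6 \left(M + 3\right) = - 6 \left(3 + M\right) = -18 - 6 M$)
$44 N{\left(E{\left(3 \right)} \right)} 26 = 44 \left(-18 - 6 \left(-4 + 5 \cdot 3\right)\right) 26 = 44 \left(-18 - 6 \left(-4 + 15\right)\right) 26 = 44 \left(-18 - 66\right) 26 = 44 \left(-84\right) 26 = \left(-3696\right) 26 = -96096$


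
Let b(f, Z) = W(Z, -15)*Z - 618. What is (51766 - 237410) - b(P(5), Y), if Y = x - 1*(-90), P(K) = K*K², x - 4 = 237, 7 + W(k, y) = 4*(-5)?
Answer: -176089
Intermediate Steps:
W(k, y) = -27 (W(k, y) = -7 + 4*(-5) = -7 - 20 = -27)
x = 241 (x = 4 + 237 = 241)
P(K) = K³
Y = 331 (Y = 241 - 1*(-90) = 241 + 90 = 331)
b(f, Z) = -618 - 27*Z (b(f, Z) = -27*Z - 618 = -618 - 27*Z)
(51766 - 237410) - b(P(5), Y) = (51766 - 237410) - (-618 - 27*331) = -185644 - (-618 - 8937) = -185644 - 1*(-9555) = -185644 + 9555 = -176089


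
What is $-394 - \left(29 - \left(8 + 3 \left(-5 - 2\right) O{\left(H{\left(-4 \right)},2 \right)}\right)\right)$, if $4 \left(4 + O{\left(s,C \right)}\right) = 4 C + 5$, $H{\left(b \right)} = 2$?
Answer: $- \frac{1597}{4} \approx -399.25$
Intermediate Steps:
$O{\left(s,C \right)} = - \frac{11}{4} + C$ ($O{\left(s,C \right)} = -4 + \frac{4 C + 5}{4} = -4 + \frac{5 + 4 C}{4} = -4 + \left(\frac{5}{4} + C\right) = - \frac{11}{4} + C$)
$-394 - \left(29 - \left(8 + 3 \left(-5 - 2\right) O{\left(H{\left(-4 \right)},2 \right)}\right)\right) = -394 - \left(29 - \left(8 + 3 \left(-5 - 2\right) \left(- \frac{11}{4} + 2\right)\right)\right) = -394 - \left(29 - \left(8 + 3 \left(-7\right) \left(- \frac{3}{4}\right)\right)\right) = -394 - \left(29 - \left(8 - - \frac{63}{4}\right)\right) = -394 - \left(29 - \left(8 + \frac{63}{4}\right)\right) = -394 - \left(29 - \frac{95}{4}\right) = -394 - \frac{21}{4} = - \frac{1597}{4}$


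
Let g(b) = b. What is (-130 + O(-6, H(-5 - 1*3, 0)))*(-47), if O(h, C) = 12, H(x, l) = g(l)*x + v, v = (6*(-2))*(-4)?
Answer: 5546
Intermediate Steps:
v = 48 (v = -12*(-4) = 48)
H(x, l) = 48 + l*x (H(x, l) = l*x + 48 = 48 + l*x)
(-130 + O(-6, H(-5 - 1*3, 0)))*(-47) = (-130 + 12)*(-47) = -118*(-47) = 5546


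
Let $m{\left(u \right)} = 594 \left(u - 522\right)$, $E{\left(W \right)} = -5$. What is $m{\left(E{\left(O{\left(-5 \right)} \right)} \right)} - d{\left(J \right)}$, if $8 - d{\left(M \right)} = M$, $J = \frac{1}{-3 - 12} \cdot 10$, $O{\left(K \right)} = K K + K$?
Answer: $- \frac{939140}{3} \approx -3.1305 \cdot 10^{5}$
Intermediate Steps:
$O{\left(K \right)} = K + K^{2}$ ($O{\left(K \right)} = K^{2} + K = K + K^{2}$)
$J = - \frac{2}{3}$ ($J = \frac{1}{-15} \cdot 10 = \left(- \frac{1}{15}\right) 10 = - \frac{2}{3} \approx -0.66667$)
$m{\left(u \right)} = -310068 + 594 u$ ($m{\left(u \right)} = 594 \left(-522 + u\right) = -310068 + 594 u$)
$d{\left(M \right)} = 8 - M$
$m{\left(E{\left(O{\left(-5 \right)} \right)} \right)} - d{\left(J \right)} = \left(-310068 + 594 \left(-5\right)\right) - \left(8 - - \frac{2}{3}\right) = \left(-310068 - 2970\right) - \left(8 + \frac{2}{3}\right) = -313038 - \frac{26}{3} = - \frac{939140}{3}$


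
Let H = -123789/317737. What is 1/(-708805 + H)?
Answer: -317737/225213698074 ≈ -1.4108e-6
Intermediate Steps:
H = -123789/317737 (H = -123789*1/317737 = -123789/317737 ≈ -0.38960)
1/(-708805 + H) = 1/(-708805 - 123789/317737) = 1/(-225213698074/317737) = -317737/225213698074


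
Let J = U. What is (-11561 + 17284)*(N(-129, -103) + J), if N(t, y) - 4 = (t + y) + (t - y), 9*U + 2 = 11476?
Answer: 52582924/9 ≈ 5.8425e+6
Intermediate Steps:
U = 11474/9 (U = -2/9 + (1/9)*11476 = -2/9 + 11476/9 = 11474/9 ≈ 1274.9)
N(t, y) = 4 + 2*t (N(t, y) = 4 + ((t + y) + (t - y)) = 4 + 2*t)
J = 11474/9 ≈ 1274.9
(-11561 + 17284)*(N(-129, -103) + J) = (-11561 + 17284)*((4 + 2*(-129)) + 11474/9) = 5723*((4 - 258) + 11474/9) = 5723*(-254 + 11474/9) = 5723*(9188/9) = 52582924/9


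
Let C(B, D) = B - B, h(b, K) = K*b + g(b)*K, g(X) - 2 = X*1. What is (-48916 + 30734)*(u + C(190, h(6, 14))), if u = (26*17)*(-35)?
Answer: 281275540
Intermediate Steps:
g(X) = 2 + X (g(X) = 2 + X*1 = 2 + X)
h(b, K) = K*b + K*(2 + b) (h(b, K) = K*b + (2 + b)*K = K*b + K*(2 + b))
C(B, D) = 0
u = -15470 (u = 442*(-35) = -15470)
(-48916 + 30734)*(u + C(190, h(6, 14))) = (-48916 + 30734)*(-15470 + 0) = -18182*(-15470) = 281275540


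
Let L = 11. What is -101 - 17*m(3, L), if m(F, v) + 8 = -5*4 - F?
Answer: 426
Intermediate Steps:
m(F, v) = -28 - F (m(F, v) = -8 + (-5*4 - F) = -8 + (-20 - F) = -28 - F)
-101 - 17*m(3, L) = -101 - 17*(-28 - 1*3) = -101 - 17*(-28 - 3) = -101 - 17*(-31) = -101 + 527 = 426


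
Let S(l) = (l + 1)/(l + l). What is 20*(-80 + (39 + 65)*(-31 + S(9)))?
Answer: -584320/9 ≈ -64924.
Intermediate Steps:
S(l) = (1 + l)/(2*l) (S(l) = (1 + l)/((2*l)) = (1 + l)*(1/(2*l)) = (1 + l)/(2*l))
20*(-80 + (39 + 65)*(-31 + S(9))) = 20*(-80 + (39 + 65)*(-31 + (1/2)*(1 + 9)/9)) = 20*(-80 + 104*(-31 + (1/2)*(1/9)*10)) = 20*(-80 + 104*(-31 + 5/9)) = 20*(-80 + 104*(-274/9)) = 20*(-80 - 28496/9) = 20*(-29216/9) = -584320/9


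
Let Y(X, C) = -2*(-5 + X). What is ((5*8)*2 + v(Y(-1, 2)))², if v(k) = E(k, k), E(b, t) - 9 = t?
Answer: 10201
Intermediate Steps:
Y(X, C) = 10 - 2*X
E(b, t) = 9 + t
v(k) = 9 + k
((5*8)*2 + v(Y(-1, 2)))² = ((5*8)*2 + (9 + (10 - 2*(-1))))² = (40*2 + (9 + (10 + 2)))² = (80 + (9 + 12))² = (80 + 21)² = 101² = 10201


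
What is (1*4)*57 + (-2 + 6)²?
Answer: 244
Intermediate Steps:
(1*4)*57 + (-2 + 6)² = 4*57 + 4² = 228 + 16 = 244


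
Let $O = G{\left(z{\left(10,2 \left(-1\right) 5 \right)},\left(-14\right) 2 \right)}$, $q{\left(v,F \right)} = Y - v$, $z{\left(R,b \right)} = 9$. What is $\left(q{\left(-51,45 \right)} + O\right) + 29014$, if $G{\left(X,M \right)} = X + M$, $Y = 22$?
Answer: $29068$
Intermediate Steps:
$q{\left(v,F \right)} = 22 - v$
$G{\left(X,M \right)} = M + X$
$O = -19$ ($O = \left(-14\right) 2 + 9 = -28 + 9 = -19$)
$\left(q{\left(-51,45 \right)} + O\right) + 29014 = \left(\left(22 - -51\right) - 19\right) + 29014 = \left(\left(22 + 51\right) - 19\right) + 29014 = \left(73 - 19\right) + 29014 = 54 + 29014 = 29068$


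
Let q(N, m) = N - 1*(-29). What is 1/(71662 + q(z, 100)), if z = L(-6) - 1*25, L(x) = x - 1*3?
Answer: 1/71657 ≈ 1.3955e-5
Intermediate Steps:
L(x) = -3 + x (L(x) = x - 3 = -3 + x)
z = -34 (z = (-3 - 6) - 1*25 = -9 - 25 = -34)
q(N, m) = 29 + N (q(N, m) = N + 29 = 29 + N)
1/(71662 + q(z, 100)) = 1/(71662 + (29 - 34)) = 1/(71662 - 5) = 1/71657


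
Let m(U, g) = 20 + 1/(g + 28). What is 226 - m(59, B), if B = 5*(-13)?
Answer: 7623/37 ≈ 206.03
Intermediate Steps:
B = -65
m(U, g) = 20 + 1/(28 + g)
226 - m(59, B) = 226 - (561 + 20*(-65))/(28 - 65) = 226 - (561 - 1300)/(-37) = 226 - (-1)*(-739)/37 = 226 - 1*739/37 = 226 - 739/37 = 7623/37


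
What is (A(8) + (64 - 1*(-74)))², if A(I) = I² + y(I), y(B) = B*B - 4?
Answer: 68644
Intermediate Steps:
y(B) = -4 + B² (y(B) = B² - 4 = -4 + B²)
A(I) = -4 + 2*I² (A(I) = I² + (-4 + I²) = -4 + 2*I²)
(A(8) + (64 - 1*(-74)))² = ((-4 + 2*8²) + (64 - 1*(-74)))² = ((-4 + 2*64) + (64 + 74))² = ((-4 + 128) + 138)² = (124 + 138)² = 262² = 68644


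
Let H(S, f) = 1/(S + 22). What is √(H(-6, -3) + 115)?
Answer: √1841/4 ≈ 10.727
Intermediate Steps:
H(S, f) = 1/(22 + S)
√(H(-6, -3) + 115) = √(1/(22 - 6) + 115) = √(1/16 + 115) = √(1841/16) = √1841/4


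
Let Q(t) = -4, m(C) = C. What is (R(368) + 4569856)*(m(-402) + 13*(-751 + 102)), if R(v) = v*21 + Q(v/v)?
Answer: -40461229620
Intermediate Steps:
R(v) = -4 + 21*v (R(v) = v*21 - 4 = 21*v - 4 = -4 + 21*v)
(R(368) + 4569856)*(m(-402) + 13*(-751 + 102)) = ((-4 + 21*368) + 4569856)*(-402 + 13*(-751 + 102)) = ((-4 + 7728) + 4569856)*(-402 + 13*(-649)) = (7724 + 4569856)*(-402 - 8437) = 4577580*(-8839) = -40461229620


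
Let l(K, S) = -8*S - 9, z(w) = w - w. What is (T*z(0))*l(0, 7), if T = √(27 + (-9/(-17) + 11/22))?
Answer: 0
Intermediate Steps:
T = √32402/34 (T = √(27 + (-9*(-1/17) + 11*(1/22))) = √(27 + (9/17 + ½)) = √(27 + 35/34) = √(953/34) = √32402/34 ≈ 5.2943)
z(w) = 0
l(K, S) = -9 - 8*S
(T*z(0))*l(0, 7) = ((√32402/34)*0)*(-9 - 8*7) = 0*(-9 - 56) = 0*(-65) = 0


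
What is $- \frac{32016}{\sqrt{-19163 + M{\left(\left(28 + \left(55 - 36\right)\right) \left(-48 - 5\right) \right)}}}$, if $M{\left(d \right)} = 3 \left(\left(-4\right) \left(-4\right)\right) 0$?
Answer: $\frac{32016 i \sqrt{19163}}{19163} \approx 231.28 i$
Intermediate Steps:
$M{\left(d \right)} = 0$ ($M{\left(d \right)} = 3 \cdot 16 \cdot 0 = 48 \cdot 0 = 0$)
$- \frac{32016}{\sqrt{-19163 + M{\left(\left(28 + \left(55 - 36\right)\right) \left(-48 - 5\right) \right)}}} = - \frac{32016}{\sqrt{-19163 + 0}} = - \frac{32016}{\sqrt{-19163}} = - \frac{32016}{i \sqrt{19163}} = - 32016 \left(- \frac{i \sqrt{19163}}{19163}\right) = \frac{32016 i \sqrt{19163}}{19163}$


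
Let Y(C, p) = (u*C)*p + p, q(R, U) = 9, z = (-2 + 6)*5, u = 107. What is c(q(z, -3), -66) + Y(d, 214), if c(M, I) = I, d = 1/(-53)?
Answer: -15054/53 ≈ -284.04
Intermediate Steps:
d = -1/53 ≈ -0.018868
z = 20 (z = 4*5 = 20)
Y(C, p) = p + 107*C*p (Y(C, p) = (107*C)*p + p = 107*C*p + p = p + 107*C*p)
c(q(z, -3), -66) + Y(d, 214) = -66 + 214*(1 + 107*(-1/53)) = -66 + 214*(1 - 107/53) = -66 + 214*(-54/53) = -66 - 11556/53 = -15054/53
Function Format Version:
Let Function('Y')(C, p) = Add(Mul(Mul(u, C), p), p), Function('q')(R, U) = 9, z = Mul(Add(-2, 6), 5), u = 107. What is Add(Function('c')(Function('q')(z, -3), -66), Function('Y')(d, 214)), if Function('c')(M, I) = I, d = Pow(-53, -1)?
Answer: Rational(-15054, 53) ≈ -284.04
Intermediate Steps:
d = Rational(-1, 53) ≈ -0.018868
z = 20 (z = Mul(4, 5) = 20)
Function('Y')(C, p) = Add(p, Mul(107, C, p)) (Function('Y')(C, p) = Add(Mul(Mul(107, C), p), p) = Add(Mul(107, C, p), p) = Add(p, Mul(107, C, p)))
Add(Function('c')(Function('q')(z, -3), -66), Function('Y')(d, 214)) = Add(-66, Mul(214, Add(1, Mul(107, Rational(-1, 53))))) = Add(-66, Mul(214, Add(1, Rational(-107, 53)))) = Add(-66, Mul(214, Rational(-54, 53))) = Add(-66, Rational(-11556, 53)) = Rational(-15054, 53)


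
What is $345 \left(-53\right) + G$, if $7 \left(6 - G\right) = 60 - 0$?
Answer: $- \frac{128013}{7} \approx -18288.0$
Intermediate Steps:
$G = - \frac{18}{7}$ ($G = 6 - \frac{60 - 0}{7} = 6 - \frac{60 + \left(5 - 5\right)}{7} = 6 - \frac{60 + 0}{7} = 6 - \frac{60}{7} = - \frac{18}{7} \approx -2.5714$)
$345 \left(-53\right) + G = 345 \left(-53\right) - \frac{18}{7} = -18285 - \frac{18}{7} = - \frac{128013}{7}$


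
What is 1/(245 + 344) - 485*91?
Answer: -25995514/589 ≈ -44135.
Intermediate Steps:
1/(245 + 344) - 485*91 = 1/589 - 44135 = -25995514/589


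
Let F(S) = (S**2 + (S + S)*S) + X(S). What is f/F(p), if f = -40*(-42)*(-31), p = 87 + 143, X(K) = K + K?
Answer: -1302/3979 ≈ -0.32722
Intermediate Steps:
X(K) = 2*K
p = 230
F(S) = 2*S + 3*S**2 (F(S) = (S**2 + (S + S)*S) + 2*S = (S**2 + (2*S)*S) + 2*S = (S**2 + 2*S**2) + 2*S = 3*S**2 + 2*S = 2*S + 3*S**2)
f = -52080 (f = 1680*(-31) = -52080)
f/F(p) = -52080*1/(230*(2 + 3*230)) = -52080*1/(230*(2 + 690)) = -52080/(230*692) = -52080/159160 = -52080*1/159160 = -1302/3979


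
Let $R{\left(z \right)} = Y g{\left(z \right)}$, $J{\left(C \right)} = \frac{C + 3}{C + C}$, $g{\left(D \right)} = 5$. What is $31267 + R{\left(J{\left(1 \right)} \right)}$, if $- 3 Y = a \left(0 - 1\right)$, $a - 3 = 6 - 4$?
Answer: $\frac{93826}{3} \approx 31275.0$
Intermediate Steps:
$a = 5$ ($a = 3 + \left(6 - 4\right) = 3 + 2 = 5$)
$J{\left(C \right)} = \frac{3 + C}{2 C}$
$Y = \frac{5}{3}$ ($Y = - \frac{5 \left(0 - 1\right)}{3} = - \frac{5 \left(-1\right)}{3} = \left(- \frac{1}{3}\right) \left(-5\right) = \frac{5}{3} \approx 1.6667$)
$R{\left(z \right)} = \frac{25}{3}$ ($R{\left(z \right)} = \frac{5}{3} \cdot 5 = \frac{25}{3}$)
$31267 + R{\left(J{\left(1 \right)} \right)} = 31267 + \frac{25}{3} = \frac{93826}{3}$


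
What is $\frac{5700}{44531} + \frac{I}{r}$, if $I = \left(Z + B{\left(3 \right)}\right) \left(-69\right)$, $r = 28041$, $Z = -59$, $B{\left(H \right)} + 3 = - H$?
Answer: $\frac{9219365}{32017789} \approx 0.28795$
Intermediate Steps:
$B{\left(H \right)} = -3 - H$
$I = 4485$ ($I = \left(-59 - 6\right) \left(-69\right) = \left(-65\right) \left(-69\right) = 4485$)
$\frac{5700}{44531} + \frac{I}{r} = \frac{5700}{44531} + \frac{4485}{28041} = 5700 \cdot \frac{1}{44531} + 4485 \cdot \frac{1}{28041} = \frac{5700}{44531} + \frac{115}{719} = \frac{9219365}{32017789}$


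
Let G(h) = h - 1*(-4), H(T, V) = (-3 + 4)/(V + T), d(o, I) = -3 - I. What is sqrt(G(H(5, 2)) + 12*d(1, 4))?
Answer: I*sqrt(3913)/7 ≈ 8.9363*I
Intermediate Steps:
H(T, V) = 1/(T + V)
G(h) = 4 + h (G(h) = h + 4 = 4 + h)
sqrt(G(H(5, 2)) + 12*d(1, 4)) = sqrt((4 + 1/(5 + 2)) + 12*(-3 - 1*4)) = sqrt((4 + 1/7) + 12*(-3 - 4)) = sqrt((4 + 1/7) + 12*(-7)) = sqrt(29/7 - 84) = sqrt(-559/7) = I*sqrt(3913)/7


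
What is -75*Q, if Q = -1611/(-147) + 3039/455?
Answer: -842670/637 ≈ -1322.9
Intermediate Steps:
Q = 56178/3185 (Q = -1611*(-1/147) + 3039*(1/455) = 537/49 + 3039/455 = 56178/3185 ≈ 17.638)
-75*Q = -75*56178/3185 = -842670/637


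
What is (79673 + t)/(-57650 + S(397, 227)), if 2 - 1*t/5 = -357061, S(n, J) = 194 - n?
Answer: -1864988/57853 ≈ -32.237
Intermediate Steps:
t = 1785315 (t = 10 - 5*(-357061) = 10 + 1785305 = 1785315)
(79673 + t)/(-57650 + S(397, 227)) = (79673 + 1785315)/(-57650 + (194 - 1*397)) = 1864988/(-57650 + (194 - 397)) = 1864988/(-57650 - 203) = 1864988/(-57853) = 1864988*(-1/57853) = -1864988/57853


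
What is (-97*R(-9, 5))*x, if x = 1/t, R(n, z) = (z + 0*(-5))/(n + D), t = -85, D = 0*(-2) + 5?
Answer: -97/68 ≈ -1.4265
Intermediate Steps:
D = 5 (D = 0 + 5 = 5)
R(n, z) = z/(5 + n) (R(n, z) = (z + 0*(-5))/(n + 5) = (z + 0)/(5 + n) = z/(5 + n))
x = -1/85 (x = 1/(-85) = -1/85 ≈ -0.011765)
(-97*R(-9, 5))*x = -485/(5 - 9)*(-1/85) = -485/(-4)*(-1/85) = -485*(-1)/4*(-1/85) = -97*(-5/4)*(-1/85) = (485/4)*(-1/85) = -97/68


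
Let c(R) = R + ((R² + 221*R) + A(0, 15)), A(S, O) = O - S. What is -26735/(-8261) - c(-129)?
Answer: 99010037/8261 ≈ 11985.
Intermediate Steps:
c(R) = 15 + R² + 222*R (c(R) = R + ((R² + 221*R) + (15 - 1*0)) = R + ((R² + 221*R) + (15 + 0)) = R + ((R² + 221*R) + 15) = R + (15 + R² + 221*R) = 15 + R² + 222*R)
-26735/(-8261) - c(-129) = -26735/(-8261) - (15 + (-129)² + 222*(-129)) = -26735*(-1/8261) - (15 + 16641 - 28638) = 26735/8261 - 1*(-11982) = 26735/8261 + 11982 = 99010037/8261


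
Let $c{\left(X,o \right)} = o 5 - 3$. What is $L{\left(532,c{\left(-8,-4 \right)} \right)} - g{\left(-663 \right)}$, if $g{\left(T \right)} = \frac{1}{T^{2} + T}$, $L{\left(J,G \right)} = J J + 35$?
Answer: $\frac{124236293453}{438906} \approx 2.8306 \cdot 10^{5}$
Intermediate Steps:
$c{\left(X,o \right)} = -3 + 5 o$ ($c{\left(X,o \right)} = 5 o - 3 = -3 + 5 o$)
$L{\left(J,G \right)} = 35 + J^{2}$ ($L{\left(J,G \right)} = J^{2} + 35 = 35 + J^{2}$)
$g{\left(T \right)} = \frac{1}{T + T^{2}}$
$L{\left(532,c{\left(-8,-4 \right)} \right)} - g{\left(-663 \right)} = \left(35 + 532^{2}\right) - \frac{1}{\left(-663\right) \left(1 - 663\right)} = \left(35 + 283024\right) - - \frac{1}{663 \left(-662\right)} = 283059 - \left(- \frac{1}{663}\right) \left(- \frac{1}{662}\right) = 283059 - \frac{1}{438906} = \frac{124236293453}{438906}$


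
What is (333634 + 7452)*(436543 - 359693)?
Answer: 26212459100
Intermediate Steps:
(333634 + 7452)*(436543 - 359693) = 341086*76850 = 26212459100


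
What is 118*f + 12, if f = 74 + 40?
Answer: 13464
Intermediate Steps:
f = 114
118*f + 12 = 118*114 + 12 = 13452 + 12 = 13464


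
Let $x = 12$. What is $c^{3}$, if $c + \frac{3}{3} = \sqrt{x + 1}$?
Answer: $-40 + 16 \sqrt{13} \approx 17.689$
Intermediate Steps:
$c = -1 + \sqrt{13}$ ($c = -1 + \sqrt{12 + 1} = -1 + \sqrt{13} \approx 2.6056$)
$c^{3} = \left(-1 + \sqrt{13}\right)^{3}$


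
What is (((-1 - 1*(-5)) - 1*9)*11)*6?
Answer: -330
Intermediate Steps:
(((-1 - 1*(-5)) - 1*9)*11)*6 = (((-1 + 5) - 9)*11)*6 = ((4 - 9)*11)*6 = -5*11*6 = -55*6 = -330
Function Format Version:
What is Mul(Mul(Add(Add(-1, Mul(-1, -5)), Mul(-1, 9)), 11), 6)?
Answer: -330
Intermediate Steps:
Mul(Mul(Add(Add(-1, Mul(-1, -5)), Mul(-1, 9)), 11), 6) = Mul(Mul(Add(Add(-1, 5), -9), 11), 6) = Mul(Mul(Add(4, -9), 11), 6) = Mul(Mul(-5, 11), 6) = Mul(-55, 6) = -330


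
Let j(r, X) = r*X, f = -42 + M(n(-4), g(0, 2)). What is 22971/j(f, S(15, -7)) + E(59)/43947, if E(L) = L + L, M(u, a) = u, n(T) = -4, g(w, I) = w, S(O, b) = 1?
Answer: -1009501109/2021562 ≈ -499.37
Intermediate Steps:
f = -46 (f = -42 - 4 = -46)
j(r, X) = X*r
E(L) = 2*L
22971/j(f, S(15, -7)) + E(59)/43947 = 22971/((1*(-46))) + (2*59)/43947 = 22971/(-46) + 118*(1/43947) = 22971*(-1/46) + 118/43947 = -22971/46 + 118/43947 = -1009501109/2021562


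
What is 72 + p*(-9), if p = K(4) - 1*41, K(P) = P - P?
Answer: 441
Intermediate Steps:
K(P) = 0
p = -41 (p = 0 - 1*41 = 0 - 41 = -41)
72 + p*(-9) = 72 - 41*(-9) = 72 + 369 = 441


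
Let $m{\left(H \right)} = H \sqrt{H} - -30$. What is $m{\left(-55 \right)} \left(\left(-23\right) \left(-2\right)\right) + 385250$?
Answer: $386630 - 2530 i \sqrt{55} \approx 3.8663 \cdot 10^{5} - 18763.0 i$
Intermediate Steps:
$m{\left(H \right)} = 30 + H^{\frac{3}{2}}$ ($m{\left(H \right)} = H^{\frac{3}{2}} + 30 = 30 + H^{\frac{3}{2}}$)
$m{\left(-55 \right)} \left(\left(-23\right) \left(-2\right)\right) + 385250 = \left(30 + \left(-55\right)^{\frac{3}{2}}\right) \left(\left(-23\right) \left(-2\right)\right) + 385250 = \left(30 - 55 i \sqrt{55}\right) 46 + 385250 = \left(1380 - 2530 i \sqrt{55}\right) + 385250 = 386630 - 2530 i \sqrt{55}$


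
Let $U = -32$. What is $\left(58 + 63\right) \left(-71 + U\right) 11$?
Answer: $-137093$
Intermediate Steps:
$\left(58 + 63\right) \left(-71 + U\right) 11 = \left(58 + 63\right) \left(-71 - 32\right) 11 = 121 \left(-103\right) 11 = \left(-12463\right) 11 = -137093$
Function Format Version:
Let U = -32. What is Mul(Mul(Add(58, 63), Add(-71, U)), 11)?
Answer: -137093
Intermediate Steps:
Mul(Mul(Add(58, 63), Add(-71, U)), 11) = Mul(Mul(Add(58, 63), Add(-71, -32)), 11) = Mul(Mul(121, -103), 11) = Mul(-12463, 11) = -137093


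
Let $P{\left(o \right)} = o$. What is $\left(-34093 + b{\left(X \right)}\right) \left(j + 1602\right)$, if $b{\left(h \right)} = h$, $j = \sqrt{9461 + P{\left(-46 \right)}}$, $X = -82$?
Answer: $-54748350 - 34175 \sqrt{9415} \approx -5.8064 \cdot 10^{7}$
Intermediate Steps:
$j = \sqrt{9415}$ ($j = \sqrt{9461 - 46} = \sqrt{9415} \approx 97.031$)
$\left(-34093 + b{\left(X \right)}\right) \left(j + 1602\right) = \left(-34093 - 82\right) \left(\sqrt{9415} + 1602\right) = - 34175 \left(1602 + \sqrt{9415}\right) = -54748350 - 34175 \sqrt{9415}$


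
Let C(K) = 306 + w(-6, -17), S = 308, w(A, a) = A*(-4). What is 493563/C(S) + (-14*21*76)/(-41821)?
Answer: 6882890581/4600310 ≈ 1496.2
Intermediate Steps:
w(A, a) = -4*A
C(K) = 330 (C(K) = 306 - 4*(-6) = 306 + 24 = 330)
493563/C(S) + (-14*21*76)/(-41821) = 493563/330 + (-14*21*76)/(-41821) = 493563*(1/330) - 294*76*(-1/41821) = 164521/110 - 22344*(-1/41821) = 164521/110 + 22344/41821 = 6882890581/4600310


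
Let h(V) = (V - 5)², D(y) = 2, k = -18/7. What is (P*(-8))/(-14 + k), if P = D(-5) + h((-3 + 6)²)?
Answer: 252/29 ≈ 8.6897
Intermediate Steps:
k = -18/7 (k = -18*⅐ = -18/7 ≈ -2.5714)
h(V) = (-5 + V)²
P = 18 (P = 2 + (-5 + (-3 + 6)²)² = 2 + (-5 + 3²)² = 2 + (-5 + 9)² = 2 + 4² = 2 + 16 = 18)
(P*(-8))/(-14 + k) = (18*(-8))/(-14 - 18/7) = -144/(-116/7) = -144*(-7/116) = 252/29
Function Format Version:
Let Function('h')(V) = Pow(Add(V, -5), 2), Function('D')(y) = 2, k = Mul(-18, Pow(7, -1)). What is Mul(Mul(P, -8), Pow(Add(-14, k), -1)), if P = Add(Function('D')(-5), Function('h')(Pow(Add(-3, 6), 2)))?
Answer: Rational(252, 29) ≈ 8.6897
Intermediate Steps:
k = Rational(-18, 7) (k = Mul(-18, Rational(1, 7)) = Rational(-18, 7) ≈ -2.5714)
Function('h')(V) = Pow(Add(-5, V), 2)
P = 18 (P = Add(2, Pow(Add(-5, Pow(Add(-3, 6), 2)), 2)) = Add(2, Pow(Add(-5, Pow(3, 2)), 2)) = Add(2, Pow(Add(-5, 9), 2)) = Add(2, Pow(4, 2)) = Add(2, 16) = 18)
Mul(Mul(P, -8), Pow(Add(-14, k), -1)) = Mul(Mul(18, -8), Pow(Add(-14, Rational(-18, 7)), -1)) = Mul(-144, Pow(Rational(-116, 7), -1)) = Mul(-144, Rational(-7, 116)) = Rational(252, 29)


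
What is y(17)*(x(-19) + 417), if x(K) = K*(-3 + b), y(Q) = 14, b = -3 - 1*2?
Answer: 7966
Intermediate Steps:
b = -5 (b = -3 - 2 = -5)
x(K) = -8*K (x(K) = K*(-3 - 5) = K*(-8) = -8*K)
y(17)*(x(-19) + 417) = 14*(-8*(-19) + 417) = 14*(152 + 417) = 14*569 = 7966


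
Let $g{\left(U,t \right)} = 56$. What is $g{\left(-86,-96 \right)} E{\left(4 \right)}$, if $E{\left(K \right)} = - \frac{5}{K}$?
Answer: $-70$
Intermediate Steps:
$g{\left(-86,-96 \right)} E{\left(4 \right)} = 56 \left(- \frac{5}{4}\right) = -70$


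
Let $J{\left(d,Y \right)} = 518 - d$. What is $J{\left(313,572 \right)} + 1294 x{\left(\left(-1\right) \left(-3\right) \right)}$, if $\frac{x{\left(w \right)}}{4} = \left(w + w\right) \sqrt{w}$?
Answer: $205 + 31056 \sqrt{3} \approx 53996.0$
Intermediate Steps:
$x{\left(w \right)} = 8 w^{\frac{3}{2}}$ ($x{\left(w \right)} = 4 \left(w + w\right) \sqrt{w} = 4 \cdot 2 w \sqrt{w} = 4 \cdot 2 w^{\frac{3}{2}} = 8 w^{\frac{3}{2}}$)
$J{\left(313,572 \right)} + 1294 x{\left(\left(-1\right) \left(-3\right) \right)} = \left(518 - 313\right) + 1294 \cdot 8 \left(\left(-1\right) \left(-3\right)\right)^{\frac{3}{2}} = \left(518 - 313\right) + 1294 \cdot 8 \cdot 3^{\frac{3}{2}} = 205 + 1294 \cdot 8 \cdot 3 \sqrt{3} = 205 + 1294 \cdot 24 \sqrt{3} = 205 + 31056 \sqrt{3}$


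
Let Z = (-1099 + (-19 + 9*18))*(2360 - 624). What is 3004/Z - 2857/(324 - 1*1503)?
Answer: 1184495299/489171816 ≈ 2.4214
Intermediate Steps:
Z = -1659616 (Z = (-1099 + (-19 + 162))*1736 = (-1099 + 143)*1736 = -956*1736 = -1659616)
3004/Z - 2857/(324 - 1*1503) = 3004/(-1659616) - 2857/(324 - 1*1503) = 3004*(-1/1659616) - 2857/(324 - 1503) = -751/414904 - 2857/(-1179) = -751/414904 - 2857*(-1/1179) = -751/414904 + 2857/1179 = 1184495299/489171816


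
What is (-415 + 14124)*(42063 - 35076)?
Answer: 95784783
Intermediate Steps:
(-415 + 14124)*(42063 - 35076) = 13709*6987 = 95784783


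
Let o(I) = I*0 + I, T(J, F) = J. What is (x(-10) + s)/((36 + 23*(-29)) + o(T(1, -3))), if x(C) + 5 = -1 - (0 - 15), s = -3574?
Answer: 713/126 ≈ 5.6587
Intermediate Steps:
o(I) = I (o(I) = 0 + I = I)
x(C) = 9 (x(C) = -5 + (-1 - (0 - 15)) = -5 + (-1 - 1*(-15)) = -5 + (-1 + 15) = -5 + 14 = 9)
(x(-10) + s)/((36 + 23*(-29)) + o(T(1, -3))) = (9 - 3574)/((36 + 23*(-29)) + 1) = -3565/((36 - 667) + 1) = -3565/(-631 + 1) = -3565/(-630) = -3565*(-1/630) = 713/126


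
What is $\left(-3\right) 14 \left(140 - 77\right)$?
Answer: $-2646$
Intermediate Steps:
$\left(-3\right) 14 \left(140 - 77\right) = \left(-42\right) 63 = -2646$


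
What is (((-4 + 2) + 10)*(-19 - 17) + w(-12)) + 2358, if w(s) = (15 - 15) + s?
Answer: 2058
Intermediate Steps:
w(s) = s (w(s) = 0 + s = s)
(((-4 + 2) + 10)*(-19 - 17) + w(-12)) + 2358 = (((-4 + 2) + 10)*(-19 - 17) - 12) + 2358 = ((-2 + 10)*(-36) - 12) + 2358 = (8*(-36) - 12) + 2358 = (-288 - 12) + 2358 = -300 + 2358 = 2058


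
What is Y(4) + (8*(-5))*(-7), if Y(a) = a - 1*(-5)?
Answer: 289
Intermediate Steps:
Y(a) = 5 + a (Y(a) = a + 5 = 5 + a)
Y(4) + (8*(-5))*(-7) = (5 + 4) + (8*(-5))*(-7) = 9 - 40*(-7) = 9 + 280 = 289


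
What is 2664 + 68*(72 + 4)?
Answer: 7832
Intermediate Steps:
2664 + 68*(72 + 4) = 2664 + 68*76 = 2664 + 5168 = 7832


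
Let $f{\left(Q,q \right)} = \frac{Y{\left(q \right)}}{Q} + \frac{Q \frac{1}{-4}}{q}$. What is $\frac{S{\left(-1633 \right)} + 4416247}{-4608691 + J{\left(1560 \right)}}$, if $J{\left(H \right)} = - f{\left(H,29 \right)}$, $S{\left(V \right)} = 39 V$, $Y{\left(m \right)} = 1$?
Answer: $- \frac{196909814400}{208496572469} \approx -0.94443$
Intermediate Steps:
$f{\left(Q,q \right)} = \frac{1}{Q} - \frac{Q}{4 q}$ ($f{\left(Q,q \right)} = 1 \frac{1}{Q} + \frac{Q \frac{1}{-4}}{q} = \frac{1}{Q} + \frac{Q \left(- \frac{1}{4}\right)}{q} = \frac{1}{Q} + \frac{\left(- \frac{1}{4}\right) Q}{q} = \frac{1}{Q} - \frac{Q}{4 q}$)
$J{\left(H \right)} = - \frac{1}{H} + \frac{H}{116}$ ($J{\left(H \right)} = - (\frac{1}{H} - \frac{H}{4 \cdot 29}) = - (\frac{1}{H} - \frac{1}{4} H \frac{1}{29}) = - (\frac{1}{H} - \frac{H}{116}) = - \frac{1}{H} + \frac{H}{116}$)
$\frac{S{\left(-1633 \right)} + 4416247}{-4608691 + J{\left(1560 \right)}} = \frac{39 \left(-1633\right) + 4416247}{-4608691 + \left(- \frac{1}{1560} + \frac{1}{116} \cdot 1560\right)} = \frac{-63687 + 4416247}{-4608691 + \left(\left(-1\right) \frac{1}{1560} + \frac{390}{29}\right)} = \frac{4352560}{-4608691 + \left(- \frac{1}{1560} + \frac{390}{29}\right)} = \frac{4352560}{-4608691 + \frac{608371}{45240}} = \frac{4352560}{- \frac{208496572469}{45240}} = 4352560 \left(- \frac{45240}{208496572469}\right) = - \frac{196909814400}{208496572469}$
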